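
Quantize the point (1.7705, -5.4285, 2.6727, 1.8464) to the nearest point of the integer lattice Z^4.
(2, -5, 3, 2)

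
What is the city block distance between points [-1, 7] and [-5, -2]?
13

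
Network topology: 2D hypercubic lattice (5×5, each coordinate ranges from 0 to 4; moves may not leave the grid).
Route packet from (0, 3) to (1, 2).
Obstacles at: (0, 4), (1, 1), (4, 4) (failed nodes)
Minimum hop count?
2
(one shortest path: (0, 3) → (1, 3) → (1, 2))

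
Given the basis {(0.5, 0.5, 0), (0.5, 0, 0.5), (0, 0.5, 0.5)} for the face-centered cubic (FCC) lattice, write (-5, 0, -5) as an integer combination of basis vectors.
-10b₂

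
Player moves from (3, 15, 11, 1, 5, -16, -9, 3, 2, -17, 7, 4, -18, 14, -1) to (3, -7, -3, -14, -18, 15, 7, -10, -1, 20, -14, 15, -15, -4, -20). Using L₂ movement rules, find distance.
73.8512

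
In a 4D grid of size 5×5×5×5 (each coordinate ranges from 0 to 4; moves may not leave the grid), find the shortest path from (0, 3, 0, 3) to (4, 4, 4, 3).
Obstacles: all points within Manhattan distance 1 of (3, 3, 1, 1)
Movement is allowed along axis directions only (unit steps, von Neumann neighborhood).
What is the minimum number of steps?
9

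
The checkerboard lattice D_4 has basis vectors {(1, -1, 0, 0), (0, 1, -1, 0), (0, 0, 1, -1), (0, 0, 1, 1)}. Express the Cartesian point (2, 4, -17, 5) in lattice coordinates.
2b₁ + 6b₂ - 8b₃ - 3b₄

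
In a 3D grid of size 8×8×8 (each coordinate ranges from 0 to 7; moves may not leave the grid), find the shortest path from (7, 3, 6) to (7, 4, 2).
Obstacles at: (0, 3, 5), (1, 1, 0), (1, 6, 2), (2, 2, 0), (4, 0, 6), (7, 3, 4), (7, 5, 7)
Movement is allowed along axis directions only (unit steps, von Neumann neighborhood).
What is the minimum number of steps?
5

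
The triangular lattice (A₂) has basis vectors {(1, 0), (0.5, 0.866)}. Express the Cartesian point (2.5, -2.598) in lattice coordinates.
4b₁ - 3b₂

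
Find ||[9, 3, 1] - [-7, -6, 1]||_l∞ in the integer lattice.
16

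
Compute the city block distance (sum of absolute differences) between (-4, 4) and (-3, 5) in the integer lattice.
2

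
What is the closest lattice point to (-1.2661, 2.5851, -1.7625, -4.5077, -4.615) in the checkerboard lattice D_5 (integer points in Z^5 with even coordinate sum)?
(-1, 3, -2, -5, -5)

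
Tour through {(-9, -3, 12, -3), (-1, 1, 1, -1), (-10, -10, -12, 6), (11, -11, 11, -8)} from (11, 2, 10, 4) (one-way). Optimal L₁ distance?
125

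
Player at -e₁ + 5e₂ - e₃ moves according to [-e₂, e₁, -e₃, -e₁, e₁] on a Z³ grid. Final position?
(0, 4, -2)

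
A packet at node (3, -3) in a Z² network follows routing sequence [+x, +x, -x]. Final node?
(4, -3)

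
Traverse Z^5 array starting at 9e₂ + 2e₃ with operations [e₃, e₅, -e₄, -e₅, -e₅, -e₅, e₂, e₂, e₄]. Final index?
(0, 11, 3, 0, -2)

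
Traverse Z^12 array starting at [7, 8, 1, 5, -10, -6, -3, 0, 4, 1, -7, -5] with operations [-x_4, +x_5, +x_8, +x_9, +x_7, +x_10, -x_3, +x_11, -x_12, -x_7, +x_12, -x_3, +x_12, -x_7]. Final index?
(7, 8, -1, 4, -9, -6, -4, 1, 5, 2, -6, -4)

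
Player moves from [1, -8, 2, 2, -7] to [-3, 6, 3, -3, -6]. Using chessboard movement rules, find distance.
14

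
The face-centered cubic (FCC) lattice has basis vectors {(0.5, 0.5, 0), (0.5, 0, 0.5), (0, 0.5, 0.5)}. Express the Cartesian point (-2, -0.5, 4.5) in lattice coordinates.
-7b₁ + 3b₂ + 6b₃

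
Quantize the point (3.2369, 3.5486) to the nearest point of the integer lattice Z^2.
(3, 4)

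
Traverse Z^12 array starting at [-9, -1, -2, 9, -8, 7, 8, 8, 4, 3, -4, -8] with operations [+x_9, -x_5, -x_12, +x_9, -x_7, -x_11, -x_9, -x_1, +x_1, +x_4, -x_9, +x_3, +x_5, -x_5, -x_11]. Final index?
(-9, -1, -1, 10, -9, 7, 7, 8, 4, 3, -6, -9)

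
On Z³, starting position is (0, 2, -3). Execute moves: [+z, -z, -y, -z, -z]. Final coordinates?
(0, 1, -5)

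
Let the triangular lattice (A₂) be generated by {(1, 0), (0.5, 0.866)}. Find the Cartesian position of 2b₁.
(2, 0)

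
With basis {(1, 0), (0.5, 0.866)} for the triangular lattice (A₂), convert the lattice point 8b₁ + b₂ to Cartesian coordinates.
(8.5, 0.866)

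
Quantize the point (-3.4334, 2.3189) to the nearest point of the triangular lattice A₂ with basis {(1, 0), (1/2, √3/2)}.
(-3.5, 2.598)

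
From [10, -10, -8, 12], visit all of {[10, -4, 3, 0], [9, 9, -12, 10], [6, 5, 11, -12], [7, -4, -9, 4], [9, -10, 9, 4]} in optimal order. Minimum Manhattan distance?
122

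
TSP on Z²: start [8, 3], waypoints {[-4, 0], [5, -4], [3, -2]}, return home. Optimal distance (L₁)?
38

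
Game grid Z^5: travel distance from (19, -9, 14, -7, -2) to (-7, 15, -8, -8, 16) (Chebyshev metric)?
26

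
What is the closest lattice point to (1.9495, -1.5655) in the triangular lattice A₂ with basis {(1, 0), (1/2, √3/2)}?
(2, -1.732)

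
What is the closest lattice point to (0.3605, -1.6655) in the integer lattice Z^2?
(0, -2)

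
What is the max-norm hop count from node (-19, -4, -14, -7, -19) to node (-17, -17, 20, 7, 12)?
34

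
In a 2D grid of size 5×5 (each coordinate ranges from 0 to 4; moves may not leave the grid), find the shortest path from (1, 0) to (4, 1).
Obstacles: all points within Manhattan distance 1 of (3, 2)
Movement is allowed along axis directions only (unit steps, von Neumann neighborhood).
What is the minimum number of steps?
4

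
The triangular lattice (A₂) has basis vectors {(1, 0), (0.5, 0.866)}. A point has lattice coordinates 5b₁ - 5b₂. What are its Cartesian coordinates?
(2.5, -4.33)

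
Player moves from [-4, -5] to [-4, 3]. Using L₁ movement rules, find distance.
8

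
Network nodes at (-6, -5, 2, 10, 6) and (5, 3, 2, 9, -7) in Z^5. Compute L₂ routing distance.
18.8414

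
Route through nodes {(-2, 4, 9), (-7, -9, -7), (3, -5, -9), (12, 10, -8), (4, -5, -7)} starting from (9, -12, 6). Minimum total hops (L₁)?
107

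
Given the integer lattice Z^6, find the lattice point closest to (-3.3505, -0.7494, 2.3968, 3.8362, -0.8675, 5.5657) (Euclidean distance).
(-3, -1, 2, 4, -1, 6)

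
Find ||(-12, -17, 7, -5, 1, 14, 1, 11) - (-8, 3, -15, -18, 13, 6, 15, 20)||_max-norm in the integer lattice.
22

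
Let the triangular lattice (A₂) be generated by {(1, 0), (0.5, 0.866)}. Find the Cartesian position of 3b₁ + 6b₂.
(6, 5.196)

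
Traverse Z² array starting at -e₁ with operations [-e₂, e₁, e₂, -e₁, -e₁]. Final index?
(-2, 0)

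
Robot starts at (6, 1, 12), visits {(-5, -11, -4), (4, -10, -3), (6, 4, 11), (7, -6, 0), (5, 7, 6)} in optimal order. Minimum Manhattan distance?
55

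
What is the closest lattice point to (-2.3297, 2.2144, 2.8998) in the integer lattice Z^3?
(-2, 2, 3)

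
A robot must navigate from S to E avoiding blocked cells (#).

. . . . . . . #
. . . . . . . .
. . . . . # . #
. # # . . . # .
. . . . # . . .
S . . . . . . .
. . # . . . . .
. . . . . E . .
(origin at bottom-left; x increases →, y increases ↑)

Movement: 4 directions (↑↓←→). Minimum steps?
7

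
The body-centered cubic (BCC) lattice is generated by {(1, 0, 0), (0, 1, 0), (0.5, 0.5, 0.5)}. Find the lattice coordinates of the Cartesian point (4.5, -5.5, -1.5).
6b₁ - 4b₂ - 3b₃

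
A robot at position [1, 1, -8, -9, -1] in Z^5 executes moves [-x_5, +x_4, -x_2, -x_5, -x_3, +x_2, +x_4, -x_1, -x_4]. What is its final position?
(0, 1, -9, -8, -3)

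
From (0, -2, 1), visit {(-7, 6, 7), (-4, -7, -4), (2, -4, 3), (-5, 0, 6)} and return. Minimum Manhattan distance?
70
(one optimal route: (0, -2, 1) → (-7, 6, 7) → (-5, 0, 6) → (-4, -7, -4) → (2, -4, 3) → (0, -2, 1))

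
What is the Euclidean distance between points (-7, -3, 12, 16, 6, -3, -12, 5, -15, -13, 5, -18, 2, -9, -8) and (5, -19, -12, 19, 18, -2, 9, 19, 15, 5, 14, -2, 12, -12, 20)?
64.9692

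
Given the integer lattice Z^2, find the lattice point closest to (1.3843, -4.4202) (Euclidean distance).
(1, -4)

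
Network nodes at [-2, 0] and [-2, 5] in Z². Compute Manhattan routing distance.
5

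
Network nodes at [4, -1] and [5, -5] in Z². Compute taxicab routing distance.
5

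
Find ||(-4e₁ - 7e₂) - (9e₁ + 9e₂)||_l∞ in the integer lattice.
16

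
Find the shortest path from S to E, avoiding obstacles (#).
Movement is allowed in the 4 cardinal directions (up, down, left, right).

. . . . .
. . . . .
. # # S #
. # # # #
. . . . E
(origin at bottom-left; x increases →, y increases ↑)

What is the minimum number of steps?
11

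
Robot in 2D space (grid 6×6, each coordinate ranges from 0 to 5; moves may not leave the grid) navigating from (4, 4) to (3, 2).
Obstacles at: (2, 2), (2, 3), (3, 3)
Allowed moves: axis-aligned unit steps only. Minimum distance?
3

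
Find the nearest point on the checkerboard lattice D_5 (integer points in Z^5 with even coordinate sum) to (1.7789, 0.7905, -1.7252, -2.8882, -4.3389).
(2, 1, -2, -3, -4)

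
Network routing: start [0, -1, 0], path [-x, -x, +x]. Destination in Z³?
(-1, -1, 0)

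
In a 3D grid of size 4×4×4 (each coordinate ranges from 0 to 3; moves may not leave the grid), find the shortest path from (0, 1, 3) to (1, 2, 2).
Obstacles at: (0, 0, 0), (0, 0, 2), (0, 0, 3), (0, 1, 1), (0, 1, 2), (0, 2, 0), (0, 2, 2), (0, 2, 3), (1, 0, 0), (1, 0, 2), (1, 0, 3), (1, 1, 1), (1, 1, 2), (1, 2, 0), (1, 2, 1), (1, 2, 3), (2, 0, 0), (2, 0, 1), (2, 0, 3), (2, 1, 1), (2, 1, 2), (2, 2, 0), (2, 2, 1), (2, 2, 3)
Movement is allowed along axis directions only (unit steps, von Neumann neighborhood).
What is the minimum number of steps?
7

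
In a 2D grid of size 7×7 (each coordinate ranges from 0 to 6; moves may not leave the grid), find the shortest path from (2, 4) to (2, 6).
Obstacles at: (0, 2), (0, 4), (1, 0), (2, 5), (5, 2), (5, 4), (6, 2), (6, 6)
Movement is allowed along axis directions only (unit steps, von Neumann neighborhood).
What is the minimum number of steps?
4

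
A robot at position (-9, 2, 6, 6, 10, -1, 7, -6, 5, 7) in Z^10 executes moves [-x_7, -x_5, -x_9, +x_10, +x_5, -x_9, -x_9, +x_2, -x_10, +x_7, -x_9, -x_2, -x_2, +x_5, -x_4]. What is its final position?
(-9, 1, 6, 5, 11, -1, 7, -6, 1, 7)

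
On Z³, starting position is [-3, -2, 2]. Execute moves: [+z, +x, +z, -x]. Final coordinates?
(-3, -2, 4)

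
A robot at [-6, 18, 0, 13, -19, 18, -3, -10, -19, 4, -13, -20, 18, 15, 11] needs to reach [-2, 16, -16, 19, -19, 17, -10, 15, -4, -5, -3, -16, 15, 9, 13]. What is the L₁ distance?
110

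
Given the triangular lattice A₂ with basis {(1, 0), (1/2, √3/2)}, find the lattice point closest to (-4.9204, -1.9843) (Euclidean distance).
(-5, -1.732)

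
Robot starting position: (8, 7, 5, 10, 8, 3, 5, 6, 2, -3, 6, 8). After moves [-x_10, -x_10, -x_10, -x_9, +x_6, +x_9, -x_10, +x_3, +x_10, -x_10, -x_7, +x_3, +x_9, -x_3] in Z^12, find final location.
(8, 7, 6, 10, 8, 4, 4, 6, 3, -7, 6, 8)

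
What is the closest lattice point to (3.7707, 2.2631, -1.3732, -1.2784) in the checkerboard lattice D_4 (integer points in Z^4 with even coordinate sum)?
(4, 2, -1, -1)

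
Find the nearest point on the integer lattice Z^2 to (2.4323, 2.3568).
(2, 2)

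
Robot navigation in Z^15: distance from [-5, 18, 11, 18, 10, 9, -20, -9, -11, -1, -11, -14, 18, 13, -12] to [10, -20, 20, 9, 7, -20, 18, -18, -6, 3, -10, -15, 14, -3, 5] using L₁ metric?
198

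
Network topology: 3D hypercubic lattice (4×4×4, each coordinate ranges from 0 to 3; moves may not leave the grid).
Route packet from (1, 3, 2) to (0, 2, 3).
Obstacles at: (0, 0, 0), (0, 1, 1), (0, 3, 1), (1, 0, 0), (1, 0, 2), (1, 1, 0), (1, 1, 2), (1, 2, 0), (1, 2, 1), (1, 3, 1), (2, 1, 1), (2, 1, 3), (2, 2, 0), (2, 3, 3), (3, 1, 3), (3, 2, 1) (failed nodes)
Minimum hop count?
3
(one shortest path: (1, 3, 2) → (0, 3, 2) → (0, 2, 2) → (0, 2, 3))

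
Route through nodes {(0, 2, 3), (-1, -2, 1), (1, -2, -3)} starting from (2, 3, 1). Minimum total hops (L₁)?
18
(one optimal route: (2, 3, 1) → (0, 2, 3) → (-1, -2, 1) → (1, -2, -3))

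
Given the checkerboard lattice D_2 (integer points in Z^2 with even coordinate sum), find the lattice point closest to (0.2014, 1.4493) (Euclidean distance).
(0, 2)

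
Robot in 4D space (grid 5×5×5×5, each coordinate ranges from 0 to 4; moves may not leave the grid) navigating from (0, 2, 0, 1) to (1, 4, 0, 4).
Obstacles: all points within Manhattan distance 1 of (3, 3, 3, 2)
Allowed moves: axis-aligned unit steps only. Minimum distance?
6
(one shortest path: (0, 2, 0, 1) → (1, 2, 0, 1) → (1, 3, 0, 1) → (1, 4, 0, 1) → (1, 4, 0, 2) → (1, 4, 0, 3) → (1, 4, 0, 4))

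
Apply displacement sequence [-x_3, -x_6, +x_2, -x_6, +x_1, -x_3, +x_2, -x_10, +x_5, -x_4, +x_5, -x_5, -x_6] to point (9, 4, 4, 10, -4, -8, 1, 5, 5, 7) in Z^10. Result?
(10, 6, 2, 9, -3, -11, 1, 5, 5, 6)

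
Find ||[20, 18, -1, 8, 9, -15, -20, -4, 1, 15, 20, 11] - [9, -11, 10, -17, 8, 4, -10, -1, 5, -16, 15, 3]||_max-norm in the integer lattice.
31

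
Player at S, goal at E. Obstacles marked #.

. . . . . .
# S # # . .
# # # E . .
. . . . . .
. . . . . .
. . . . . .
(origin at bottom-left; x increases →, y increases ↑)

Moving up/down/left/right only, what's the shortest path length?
7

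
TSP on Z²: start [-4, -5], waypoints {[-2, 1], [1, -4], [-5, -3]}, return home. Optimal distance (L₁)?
24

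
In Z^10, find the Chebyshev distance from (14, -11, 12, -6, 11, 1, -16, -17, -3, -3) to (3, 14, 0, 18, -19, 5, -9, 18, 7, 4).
35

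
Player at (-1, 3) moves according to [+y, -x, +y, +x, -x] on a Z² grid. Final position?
(-2, 5)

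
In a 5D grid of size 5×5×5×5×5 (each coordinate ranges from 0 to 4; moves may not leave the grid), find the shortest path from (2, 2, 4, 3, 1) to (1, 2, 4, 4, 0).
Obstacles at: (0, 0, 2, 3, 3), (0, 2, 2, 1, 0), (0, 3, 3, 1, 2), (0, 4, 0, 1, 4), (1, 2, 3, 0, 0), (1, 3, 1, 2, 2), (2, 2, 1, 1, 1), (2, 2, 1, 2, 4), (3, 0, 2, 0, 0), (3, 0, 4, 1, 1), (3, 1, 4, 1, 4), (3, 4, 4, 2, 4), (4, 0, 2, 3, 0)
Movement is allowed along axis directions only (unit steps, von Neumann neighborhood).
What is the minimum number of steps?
3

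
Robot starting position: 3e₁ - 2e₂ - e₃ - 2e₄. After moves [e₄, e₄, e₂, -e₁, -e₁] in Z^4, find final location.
(1, -1, -1, 0)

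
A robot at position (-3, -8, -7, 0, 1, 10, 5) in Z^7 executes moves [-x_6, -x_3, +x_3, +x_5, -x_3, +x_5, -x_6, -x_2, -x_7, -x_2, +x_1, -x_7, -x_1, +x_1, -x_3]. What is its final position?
(-2, -10, -9, 0, 3, 8, 3)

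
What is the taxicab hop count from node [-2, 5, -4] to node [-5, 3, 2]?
11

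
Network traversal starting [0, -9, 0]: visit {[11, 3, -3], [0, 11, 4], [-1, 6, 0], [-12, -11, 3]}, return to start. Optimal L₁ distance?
106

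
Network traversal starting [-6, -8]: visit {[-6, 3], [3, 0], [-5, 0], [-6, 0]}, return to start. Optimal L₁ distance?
40
(one optimal route: (-6, -8) → (-6, 3) → (3, 0) → (-5, 0) → (-6, 0) → (-6, -8))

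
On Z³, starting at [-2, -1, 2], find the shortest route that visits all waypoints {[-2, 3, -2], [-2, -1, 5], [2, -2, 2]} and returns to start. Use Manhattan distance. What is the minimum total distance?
32
(one optimal route: (-2, -1, 2) → (-2, 3, -2) → (-2, -1, 5) → (2, -2, 2) → (-2, -1, 2))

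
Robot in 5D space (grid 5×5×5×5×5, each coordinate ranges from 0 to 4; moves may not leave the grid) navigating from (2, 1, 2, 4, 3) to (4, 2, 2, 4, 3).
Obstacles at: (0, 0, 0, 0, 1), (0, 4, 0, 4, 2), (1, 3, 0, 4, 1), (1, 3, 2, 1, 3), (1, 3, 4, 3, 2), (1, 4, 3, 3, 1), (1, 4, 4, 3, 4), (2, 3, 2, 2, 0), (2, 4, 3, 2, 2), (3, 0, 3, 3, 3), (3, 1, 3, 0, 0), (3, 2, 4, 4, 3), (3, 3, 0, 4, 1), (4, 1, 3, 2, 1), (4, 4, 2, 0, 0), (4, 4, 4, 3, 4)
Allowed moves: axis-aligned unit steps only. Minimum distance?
3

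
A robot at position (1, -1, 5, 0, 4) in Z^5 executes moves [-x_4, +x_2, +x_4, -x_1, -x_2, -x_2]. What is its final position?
(0, -2, 5, 0, 4)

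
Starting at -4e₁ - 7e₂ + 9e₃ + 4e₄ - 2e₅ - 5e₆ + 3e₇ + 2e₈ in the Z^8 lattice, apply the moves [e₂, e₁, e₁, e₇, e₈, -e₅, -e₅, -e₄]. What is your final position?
(-2, -6, 9, 3, -4, -5, 4, 3)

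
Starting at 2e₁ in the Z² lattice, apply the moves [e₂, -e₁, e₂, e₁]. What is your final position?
(2, 2)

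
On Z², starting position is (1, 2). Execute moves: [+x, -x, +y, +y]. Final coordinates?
(1, 4)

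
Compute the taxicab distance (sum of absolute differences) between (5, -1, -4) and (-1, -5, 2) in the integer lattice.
16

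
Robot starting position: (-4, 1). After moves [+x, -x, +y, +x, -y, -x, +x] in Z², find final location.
(-3, 1)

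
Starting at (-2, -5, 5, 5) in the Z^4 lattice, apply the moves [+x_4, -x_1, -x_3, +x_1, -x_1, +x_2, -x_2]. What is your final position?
(-3, -5, 4, 6)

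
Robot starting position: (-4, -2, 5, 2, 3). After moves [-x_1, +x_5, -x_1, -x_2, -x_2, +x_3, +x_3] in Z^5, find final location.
(-6, -4, 7, 2, 4)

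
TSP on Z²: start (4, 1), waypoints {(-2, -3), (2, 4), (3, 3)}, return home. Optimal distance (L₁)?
26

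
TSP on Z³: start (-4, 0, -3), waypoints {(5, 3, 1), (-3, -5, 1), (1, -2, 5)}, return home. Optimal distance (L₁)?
50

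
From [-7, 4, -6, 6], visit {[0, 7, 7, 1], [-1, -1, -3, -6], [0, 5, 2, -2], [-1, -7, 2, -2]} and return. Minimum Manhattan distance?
92
(one optimal route: (-7, 4, -6, 6) → (0, 7, 7, 1) → (0, 5, 2, -2) → (-1, -7, 2, -2) → (-1, -1, -3, -6) → (-7, 4, -6, 6))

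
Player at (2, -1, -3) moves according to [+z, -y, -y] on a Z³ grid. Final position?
(2, -3, -2)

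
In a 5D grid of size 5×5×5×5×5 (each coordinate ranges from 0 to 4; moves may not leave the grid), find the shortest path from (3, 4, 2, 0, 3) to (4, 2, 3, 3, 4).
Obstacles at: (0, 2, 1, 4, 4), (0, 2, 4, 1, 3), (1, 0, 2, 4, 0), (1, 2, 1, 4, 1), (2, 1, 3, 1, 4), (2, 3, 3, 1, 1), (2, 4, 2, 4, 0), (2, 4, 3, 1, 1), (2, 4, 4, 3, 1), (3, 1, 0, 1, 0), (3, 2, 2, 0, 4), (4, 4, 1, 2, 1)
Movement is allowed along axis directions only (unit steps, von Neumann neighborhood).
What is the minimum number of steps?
8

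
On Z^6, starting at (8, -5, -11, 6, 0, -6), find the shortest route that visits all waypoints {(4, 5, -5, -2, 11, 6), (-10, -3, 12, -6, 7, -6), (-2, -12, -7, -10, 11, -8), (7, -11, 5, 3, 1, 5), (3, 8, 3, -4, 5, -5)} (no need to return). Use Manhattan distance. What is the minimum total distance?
198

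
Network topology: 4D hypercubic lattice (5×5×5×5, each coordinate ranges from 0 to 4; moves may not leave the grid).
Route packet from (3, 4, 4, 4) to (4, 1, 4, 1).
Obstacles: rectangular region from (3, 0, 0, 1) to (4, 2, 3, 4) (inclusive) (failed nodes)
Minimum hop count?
7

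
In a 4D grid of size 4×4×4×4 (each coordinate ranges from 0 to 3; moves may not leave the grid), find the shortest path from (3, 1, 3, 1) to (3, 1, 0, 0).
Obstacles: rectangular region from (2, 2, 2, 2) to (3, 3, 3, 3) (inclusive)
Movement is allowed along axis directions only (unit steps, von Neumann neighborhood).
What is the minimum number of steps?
4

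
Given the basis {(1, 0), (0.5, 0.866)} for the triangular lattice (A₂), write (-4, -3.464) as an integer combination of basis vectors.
-2b₁ - 4b₂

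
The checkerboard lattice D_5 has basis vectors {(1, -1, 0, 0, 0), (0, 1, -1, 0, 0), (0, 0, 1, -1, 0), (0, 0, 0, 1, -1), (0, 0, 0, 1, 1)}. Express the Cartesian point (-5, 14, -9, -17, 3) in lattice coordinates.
-5b₁ + 9b₂ - 10b₄ - 7b₅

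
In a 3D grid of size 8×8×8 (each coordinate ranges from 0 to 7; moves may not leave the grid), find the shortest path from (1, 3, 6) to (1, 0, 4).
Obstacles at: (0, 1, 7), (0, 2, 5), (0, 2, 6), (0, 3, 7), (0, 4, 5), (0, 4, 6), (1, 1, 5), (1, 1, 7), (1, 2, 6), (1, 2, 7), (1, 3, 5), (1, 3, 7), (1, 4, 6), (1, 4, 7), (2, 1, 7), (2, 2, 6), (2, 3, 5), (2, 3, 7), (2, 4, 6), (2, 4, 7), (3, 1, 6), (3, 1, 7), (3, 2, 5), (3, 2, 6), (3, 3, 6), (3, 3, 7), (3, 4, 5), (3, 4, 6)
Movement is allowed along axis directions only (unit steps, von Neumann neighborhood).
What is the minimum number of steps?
7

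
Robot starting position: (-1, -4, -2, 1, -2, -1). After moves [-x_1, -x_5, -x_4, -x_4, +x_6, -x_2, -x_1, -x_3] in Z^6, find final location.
(-3, -5, -3, -1, -3, 0)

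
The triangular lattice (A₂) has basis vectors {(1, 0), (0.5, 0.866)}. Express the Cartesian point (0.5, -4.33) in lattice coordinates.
3b₁ - 5b₂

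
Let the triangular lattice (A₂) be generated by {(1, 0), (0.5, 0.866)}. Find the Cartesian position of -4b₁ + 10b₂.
(1, 8.66)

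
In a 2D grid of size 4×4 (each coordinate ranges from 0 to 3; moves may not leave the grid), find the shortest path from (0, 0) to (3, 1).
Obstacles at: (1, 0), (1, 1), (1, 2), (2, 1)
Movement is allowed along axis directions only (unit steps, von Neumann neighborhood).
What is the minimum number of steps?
8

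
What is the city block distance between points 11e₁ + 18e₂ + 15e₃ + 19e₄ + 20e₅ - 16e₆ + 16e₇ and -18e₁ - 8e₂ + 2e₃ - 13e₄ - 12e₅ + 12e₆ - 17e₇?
193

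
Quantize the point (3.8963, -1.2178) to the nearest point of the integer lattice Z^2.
(4, -1)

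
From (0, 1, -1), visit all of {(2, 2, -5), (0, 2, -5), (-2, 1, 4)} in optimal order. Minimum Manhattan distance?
21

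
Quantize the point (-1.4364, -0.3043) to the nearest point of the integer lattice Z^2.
(-1, 0)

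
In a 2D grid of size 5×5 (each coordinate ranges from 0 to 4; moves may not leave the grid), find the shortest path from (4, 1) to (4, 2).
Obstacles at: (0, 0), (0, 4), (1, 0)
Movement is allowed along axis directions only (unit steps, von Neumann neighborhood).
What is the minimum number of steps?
1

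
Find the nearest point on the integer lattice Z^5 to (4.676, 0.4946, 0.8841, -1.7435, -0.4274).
(5, 0, 1, -2, 0)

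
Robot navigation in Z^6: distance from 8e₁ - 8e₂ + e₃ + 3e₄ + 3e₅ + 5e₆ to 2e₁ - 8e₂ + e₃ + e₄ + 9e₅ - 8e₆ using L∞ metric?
13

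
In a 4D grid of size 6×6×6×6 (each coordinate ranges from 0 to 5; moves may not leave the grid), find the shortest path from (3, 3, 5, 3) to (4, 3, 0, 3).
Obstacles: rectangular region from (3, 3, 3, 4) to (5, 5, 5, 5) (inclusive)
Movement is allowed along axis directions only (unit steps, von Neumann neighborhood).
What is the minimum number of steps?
6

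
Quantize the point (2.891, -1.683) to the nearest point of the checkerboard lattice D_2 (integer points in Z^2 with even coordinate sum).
(3, -1)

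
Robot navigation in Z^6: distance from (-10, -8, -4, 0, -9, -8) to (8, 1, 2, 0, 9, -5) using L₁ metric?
54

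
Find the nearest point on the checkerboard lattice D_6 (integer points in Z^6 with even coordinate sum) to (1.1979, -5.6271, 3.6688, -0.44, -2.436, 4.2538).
(1, -6, 4, -1, -2, 4)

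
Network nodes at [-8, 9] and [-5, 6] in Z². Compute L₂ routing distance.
4.24264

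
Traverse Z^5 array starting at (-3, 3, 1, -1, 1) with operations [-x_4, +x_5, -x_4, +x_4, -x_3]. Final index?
(-3, 3, 0, -2, 2)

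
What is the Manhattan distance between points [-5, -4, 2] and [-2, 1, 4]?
10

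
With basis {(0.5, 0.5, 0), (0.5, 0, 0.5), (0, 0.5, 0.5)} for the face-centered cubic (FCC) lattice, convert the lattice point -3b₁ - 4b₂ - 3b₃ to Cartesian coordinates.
(-3.5, -3, -3.5)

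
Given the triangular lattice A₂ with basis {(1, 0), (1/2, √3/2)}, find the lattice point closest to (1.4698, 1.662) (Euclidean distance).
(1, 1.732)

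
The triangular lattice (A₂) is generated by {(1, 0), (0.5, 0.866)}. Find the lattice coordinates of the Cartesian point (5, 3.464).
3b₁ + 4b₂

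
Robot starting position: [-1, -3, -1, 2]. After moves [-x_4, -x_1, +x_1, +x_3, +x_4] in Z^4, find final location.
(-1, -3, 0, 2)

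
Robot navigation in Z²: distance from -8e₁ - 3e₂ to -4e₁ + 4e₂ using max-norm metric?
7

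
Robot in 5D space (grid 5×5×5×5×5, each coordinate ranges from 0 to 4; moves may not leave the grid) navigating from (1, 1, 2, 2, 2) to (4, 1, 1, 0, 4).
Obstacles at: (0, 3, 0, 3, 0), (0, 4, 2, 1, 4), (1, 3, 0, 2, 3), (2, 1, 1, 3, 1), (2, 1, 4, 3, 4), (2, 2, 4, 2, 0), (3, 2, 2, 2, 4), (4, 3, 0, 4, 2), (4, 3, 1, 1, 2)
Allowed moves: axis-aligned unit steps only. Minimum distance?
8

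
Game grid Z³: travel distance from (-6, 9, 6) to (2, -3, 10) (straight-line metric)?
14.9666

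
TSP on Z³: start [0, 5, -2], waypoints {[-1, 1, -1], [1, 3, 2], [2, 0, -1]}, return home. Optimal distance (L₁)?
24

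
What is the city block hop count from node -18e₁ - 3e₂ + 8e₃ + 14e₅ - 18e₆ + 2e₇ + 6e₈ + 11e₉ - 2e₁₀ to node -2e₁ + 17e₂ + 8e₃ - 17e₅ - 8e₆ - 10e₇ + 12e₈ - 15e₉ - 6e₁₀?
125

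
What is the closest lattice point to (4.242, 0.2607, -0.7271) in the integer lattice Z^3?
(4, 0, -1)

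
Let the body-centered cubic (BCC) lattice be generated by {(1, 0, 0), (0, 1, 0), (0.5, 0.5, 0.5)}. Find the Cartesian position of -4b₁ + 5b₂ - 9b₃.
(-8.5, 0.5, -4.5)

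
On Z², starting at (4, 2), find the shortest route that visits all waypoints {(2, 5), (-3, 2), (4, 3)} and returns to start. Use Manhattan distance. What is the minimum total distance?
20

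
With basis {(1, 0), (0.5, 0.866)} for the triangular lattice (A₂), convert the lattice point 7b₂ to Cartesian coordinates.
(3.5, 6.062)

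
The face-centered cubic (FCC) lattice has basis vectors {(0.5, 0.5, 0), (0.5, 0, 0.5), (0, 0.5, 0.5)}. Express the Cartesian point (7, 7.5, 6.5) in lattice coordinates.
8b₁ + 6b₂ + 7b₃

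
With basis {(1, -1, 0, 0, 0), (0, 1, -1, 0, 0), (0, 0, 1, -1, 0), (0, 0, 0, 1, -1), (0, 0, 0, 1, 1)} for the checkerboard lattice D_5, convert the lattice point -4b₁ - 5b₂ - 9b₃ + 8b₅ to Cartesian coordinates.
(-4, -1, -4, 17, 8)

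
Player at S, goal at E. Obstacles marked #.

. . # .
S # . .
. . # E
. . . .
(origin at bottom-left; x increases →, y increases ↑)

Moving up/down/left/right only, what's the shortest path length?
6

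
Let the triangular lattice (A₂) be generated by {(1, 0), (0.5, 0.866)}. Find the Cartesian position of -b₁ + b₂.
(-0.5, 0.866)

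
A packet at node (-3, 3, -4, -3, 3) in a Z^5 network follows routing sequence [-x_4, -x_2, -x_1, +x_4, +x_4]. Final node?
(-4, 2, -4, -2, 3)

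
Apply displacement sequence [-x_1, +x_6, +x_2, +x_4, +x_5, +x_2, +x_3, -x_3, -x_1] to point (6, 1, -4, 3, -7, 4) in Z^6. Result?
(4, 3, -4, 4, -6, 5)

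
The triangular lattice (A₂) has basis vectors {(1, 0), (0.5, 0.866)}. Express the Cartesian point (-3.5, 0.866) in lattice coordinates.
-4b₁ + b₂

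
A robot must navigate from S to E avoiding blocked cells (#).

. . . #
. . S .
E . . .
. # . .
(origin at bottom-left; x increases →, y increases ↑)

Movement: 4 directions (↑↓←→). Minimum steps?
3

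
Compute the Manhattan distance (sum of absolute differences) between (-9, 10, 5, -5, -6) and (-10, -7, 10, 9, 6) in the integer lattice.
49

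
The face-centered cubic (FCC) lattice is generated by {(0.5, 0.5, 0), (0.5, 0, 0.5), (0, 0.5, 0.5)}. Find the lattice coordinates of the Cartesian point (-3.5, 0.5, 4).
-7b₁ + 8b₃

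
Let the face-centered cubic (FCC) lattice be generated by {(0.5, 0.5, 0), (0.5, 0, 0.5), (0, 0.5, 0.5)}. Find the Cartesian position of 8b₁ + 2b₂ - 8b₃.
(5, 0, -3)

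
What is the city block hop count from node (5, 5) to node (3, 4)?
3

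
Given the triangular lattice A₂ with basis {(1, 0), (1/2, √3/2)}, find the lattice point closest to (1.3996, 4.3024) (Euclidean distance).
(1.5, 4.33)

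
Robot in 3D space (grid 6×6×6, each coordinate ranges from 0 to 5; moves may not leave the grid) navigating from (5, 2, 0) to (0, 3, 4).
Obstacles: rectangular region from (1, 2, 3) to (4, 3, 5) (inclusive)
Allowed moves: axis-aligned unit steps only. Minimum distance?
10
(one shortest path: (5, 2, 0) → (4, 2, 0) → (3, 2, 0) → (2, 2, 0) → (1, 2, 0) → (0, 2, 0) → (0, 3, 0) → (0, 3, 1) → (0, 3, 2) → (0, 3, 3) → (0, 3, 4))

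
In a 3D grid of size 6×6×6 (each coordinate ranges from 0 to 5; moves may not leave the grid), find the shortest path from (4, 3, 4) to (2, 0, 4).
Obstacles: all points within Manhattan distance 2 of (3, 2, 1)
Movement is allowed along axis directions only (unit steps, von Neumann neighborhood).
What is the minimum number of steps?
5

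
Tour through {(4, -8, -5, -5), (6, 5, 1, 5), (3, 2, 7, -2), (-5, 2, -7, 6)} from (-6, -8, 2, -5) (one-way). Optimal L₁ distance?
85
(one optimal route: (-6, -8, 2, -5) → (4, -8, -5, -5) → (3, 2, 7, -2) → (6, 5, 1, 5) → (-5, 2, -7, 6))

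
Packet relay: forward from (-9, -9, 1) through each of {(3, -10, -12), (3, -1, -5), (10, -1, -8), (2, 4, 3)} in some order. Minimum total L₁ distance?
70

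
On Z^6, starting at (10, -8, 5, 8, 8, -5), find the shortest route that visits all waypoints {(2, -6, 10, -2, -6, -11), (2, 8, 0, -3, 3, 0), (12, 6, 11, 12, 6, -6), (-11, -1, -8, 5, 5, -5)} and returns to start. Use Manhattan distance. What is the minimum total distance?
220
(one optimal route: (10, -8, 5, 8, 8, -5) → (12, 6, 11, 12, 6, -6) → (2, -6, 10, -2, -6, -11) → (2, 8, 0, -3, 3, 0) → (-11, -1, -8, 5, 5, -5) → (10, -8, 5, 8, 8, -5))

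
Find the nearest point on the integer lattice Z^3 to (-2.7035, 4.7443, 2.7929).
(-3, 5, 3)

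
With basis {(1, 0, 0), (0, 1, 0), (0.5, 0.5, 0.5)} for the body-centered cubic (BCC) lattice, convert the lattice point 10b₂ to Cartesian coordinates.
(0, 10, 0)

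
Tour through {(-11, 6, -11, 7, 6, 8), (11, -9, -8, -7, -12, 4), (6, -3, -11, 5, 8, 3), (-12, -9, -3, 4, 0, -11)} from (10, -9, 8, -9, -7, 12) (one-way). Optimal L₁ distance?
166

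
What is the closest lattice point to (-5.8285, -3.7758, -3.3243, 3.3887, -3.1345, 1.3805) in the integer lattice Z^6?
(-6, -4, -3, 3, -3, 1)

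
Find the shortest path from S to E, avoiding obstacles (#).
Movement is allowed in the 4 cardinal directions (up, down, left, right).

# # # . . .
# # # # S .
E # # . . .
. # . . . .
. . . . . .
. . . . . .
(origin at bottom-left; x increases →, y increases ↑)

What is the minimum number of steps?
9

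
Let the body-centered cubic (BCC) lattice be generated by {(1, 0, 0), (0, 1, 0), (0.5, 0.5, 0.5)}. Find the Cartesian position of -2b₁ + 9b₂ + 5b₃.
(0.5, 11.5, 2.5)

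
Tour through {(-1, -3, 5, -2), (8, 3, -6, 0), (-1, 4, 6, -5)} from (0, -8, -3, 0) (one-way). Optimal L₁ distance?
54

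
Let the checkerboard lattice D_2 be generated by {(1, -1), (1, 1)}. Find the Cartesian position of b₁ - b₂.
(0, -2)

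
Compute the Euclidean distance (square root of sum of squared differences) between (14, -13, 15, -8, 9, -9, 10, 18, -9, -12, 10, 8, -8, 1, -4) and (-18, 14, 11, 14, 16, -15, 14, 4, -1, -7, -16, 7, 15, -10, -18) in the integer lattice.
64.5136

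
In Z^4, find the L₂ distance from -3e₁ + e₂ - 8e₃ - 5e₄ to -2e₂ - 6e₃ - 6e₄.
4.79583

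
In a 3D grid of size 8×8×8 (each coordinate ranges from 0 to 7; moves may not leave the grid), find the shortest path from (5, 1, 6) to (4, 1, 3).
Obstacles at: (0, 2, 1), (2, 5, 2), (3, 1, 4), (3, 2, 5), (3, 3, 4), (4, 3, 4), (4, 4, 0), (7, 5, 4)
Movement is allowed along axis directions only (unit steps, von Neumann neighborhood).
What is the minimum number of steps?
4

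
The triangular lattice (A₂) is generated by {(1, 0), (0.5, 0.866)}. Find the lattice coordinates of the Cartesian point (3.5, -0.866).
4b₁ - b₂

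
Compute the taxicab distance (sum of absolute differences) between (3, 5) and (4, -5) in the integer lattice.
11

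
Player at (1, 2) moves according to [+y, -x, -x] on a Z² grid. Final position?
(-1, 3)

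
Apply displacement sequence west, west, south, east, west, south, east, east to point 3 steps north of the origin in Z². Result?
(0, 1)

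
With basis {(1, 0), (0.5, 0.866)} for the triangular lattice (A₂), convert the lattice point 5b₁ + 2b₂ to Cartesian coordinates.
(6, 1.732)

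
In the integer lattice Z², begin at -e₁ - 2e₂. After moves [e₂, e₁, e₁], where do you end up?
(1, -1)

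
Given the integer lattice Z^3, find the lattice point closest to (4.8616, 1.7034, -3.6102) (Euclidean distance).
(5, 2, -4)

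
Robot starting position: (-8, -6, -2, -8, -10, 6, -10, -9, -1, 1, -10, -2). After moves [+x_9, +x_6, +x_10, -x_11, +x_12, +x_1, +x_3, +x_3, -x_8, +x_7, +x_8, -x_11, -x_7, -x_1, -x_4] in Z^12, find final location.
(-8, -6, 0, -9, -10, 7, -10, -9, 0, 2, -12, -1)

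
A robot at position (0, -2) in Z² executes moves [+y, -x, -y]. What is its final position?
(-1, -2)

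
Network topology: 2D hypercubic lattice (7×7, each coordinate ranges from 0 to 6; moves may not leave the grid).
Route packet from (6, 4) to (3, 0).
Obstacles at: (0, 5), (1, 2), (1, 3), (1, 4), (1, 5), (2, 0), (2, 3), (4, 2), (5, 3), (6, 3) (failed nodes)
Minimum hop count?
7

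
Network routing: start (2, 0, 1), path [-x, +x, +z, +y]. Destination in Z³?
(2, 1, 2)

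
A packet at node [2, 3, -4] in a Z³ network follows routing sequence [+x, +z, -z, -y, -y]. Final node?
(3, 1, -4)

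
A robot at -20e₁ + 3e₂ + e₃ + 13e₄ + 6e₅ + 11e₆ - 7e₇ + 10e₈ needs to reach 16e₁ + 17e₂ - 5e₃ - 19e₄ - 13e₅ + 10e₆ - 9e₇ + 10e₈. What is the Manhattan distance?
110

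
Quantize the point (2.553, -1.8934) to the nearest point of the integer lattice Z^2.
(3, -2)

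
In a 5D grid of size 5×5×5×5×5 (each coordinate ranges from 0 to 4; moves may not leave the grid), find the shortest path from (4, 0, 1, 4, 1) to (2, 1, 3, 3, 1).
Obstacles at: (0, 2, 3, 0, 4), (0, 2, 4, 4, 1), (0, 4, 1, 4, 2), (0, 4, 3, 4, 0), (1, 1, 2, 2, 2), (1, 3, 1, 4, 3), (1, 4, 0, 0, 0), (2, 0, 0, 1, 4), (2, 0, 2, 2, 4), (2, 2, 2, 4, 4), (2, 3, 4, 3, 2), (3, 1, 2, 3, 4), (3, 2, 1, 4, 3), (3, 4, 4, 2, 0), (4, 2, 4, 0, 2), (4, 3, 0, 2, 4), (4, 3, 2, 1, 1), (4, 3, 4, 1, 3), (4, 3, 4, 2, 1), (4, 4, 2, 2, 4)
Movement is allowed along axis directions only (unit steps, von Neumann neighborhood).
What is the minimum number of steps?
6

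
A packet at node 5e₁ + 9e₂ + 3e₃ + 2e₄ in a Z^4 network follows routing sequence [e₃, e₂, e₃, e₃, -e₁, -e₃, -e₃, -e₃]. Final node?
(4, 10, 3, 2)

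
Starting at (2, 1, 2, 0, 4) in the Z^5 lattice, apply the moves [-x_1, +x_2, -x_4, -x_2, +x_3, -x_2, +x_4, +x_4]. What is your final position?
(1, 0, 3, 1, 4)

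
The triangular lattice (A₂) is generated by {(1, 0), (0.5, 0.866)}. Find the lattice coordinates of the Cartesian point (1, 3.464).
-b₁ + 4b₂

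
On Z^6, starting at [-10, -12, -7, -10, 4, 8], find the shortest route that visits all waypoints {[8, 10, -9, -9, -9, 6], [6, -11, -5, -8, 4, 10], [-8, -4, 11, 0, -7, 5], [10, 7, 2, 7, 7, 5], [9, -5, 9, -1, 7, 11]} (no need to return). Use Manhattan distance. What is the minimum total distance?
192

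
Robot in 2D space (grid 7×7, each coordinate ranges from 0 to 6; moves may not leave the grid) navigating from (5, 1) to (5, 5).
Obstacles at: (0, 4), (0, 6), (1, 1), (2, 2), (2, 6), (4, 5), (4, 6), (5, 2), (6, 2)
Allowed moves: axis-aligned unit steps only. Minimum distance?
6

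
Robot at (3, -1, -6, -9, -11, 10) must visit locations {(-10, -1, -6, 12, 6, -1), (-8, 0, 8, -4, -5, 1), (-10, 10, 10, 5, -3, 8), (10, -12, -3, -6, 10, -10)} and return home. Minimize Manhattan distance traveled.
260
(one optimal route: (3, -1, -6, -9, -11, 10) → (-8, 0, 8, -4, -5, 1) → (-10, 10, 10, 5, -3, 8) → (-10, -1, -6, 12, 6, -1) → (10, -12, -3, -6, 10, -10) → (3, -1, -6, -9, -11, 10))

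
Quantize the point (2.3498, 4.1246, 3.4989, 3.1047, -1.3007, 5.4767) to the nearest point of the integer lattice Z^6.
(2, 4, 3, 3, -1, 5)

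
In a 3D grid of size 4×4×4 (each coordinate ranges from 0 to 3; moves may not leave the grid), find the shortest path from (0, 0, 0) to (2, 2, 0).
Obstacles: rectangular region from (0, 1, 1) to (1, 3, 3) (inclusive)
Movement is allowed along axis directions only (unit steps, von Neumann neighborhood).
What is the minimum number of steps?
4
(one shortest path: (0, 0, 0) → (1, 0, 0) → (2, 0, 0) → (2, 1, 0) → (2, 2, 0))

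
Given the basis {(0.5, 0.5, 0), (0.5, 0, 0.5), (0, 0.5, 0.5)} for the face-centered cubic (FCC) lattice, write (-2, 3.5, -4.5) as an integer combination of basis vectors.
6b₁ - 10b₂ + b₃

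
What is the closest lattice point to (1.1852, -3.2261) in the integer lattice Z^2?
(1, -3)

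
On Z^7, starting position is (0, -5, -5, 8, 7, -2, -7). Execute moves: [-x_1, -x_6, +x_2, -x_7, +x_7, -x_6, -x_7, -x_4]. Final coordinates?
(-1, -4, -5, 7, 7, -4, -8)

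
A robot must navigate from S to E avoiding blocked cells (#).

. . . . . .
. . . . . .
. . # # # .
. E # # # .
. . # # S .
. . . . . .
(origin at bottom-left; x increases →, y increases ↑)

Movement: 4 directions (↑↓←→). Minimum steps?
6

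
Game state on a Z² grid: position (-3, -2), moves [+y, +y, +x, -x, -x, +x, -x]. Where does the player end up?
(-4, 0)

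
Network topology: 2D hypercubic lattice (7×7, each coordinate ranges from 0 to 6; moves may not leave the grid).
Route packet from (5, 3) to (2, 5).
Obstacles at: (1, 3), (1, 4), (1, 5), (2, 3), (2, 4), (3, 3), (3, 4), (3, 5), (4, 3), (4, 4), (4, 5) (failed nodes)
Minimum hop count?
7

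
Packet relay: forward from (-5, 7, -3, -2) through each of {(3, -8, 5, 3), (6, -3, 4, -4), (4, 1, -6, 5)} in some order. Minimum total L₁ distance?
64
(one optimal route: (-5, 7, -3, -2) → (4, 1, -6, 5) → (3, -8, 5, 3) → (6, -3, 4, -4))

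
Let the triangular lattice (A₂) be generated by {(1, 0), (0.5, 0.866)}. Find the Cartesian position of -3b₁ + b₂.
(-2.5, 0.866)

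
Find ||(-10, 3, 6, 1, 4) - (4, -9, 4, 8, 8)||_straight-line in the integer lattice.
20.2237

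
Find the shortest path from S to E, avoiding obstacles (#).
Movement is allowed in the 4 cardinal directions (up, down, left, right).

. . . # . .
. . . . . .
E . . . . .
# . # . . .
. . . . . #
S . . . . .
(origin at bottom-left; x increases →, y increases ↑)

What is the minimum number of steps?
5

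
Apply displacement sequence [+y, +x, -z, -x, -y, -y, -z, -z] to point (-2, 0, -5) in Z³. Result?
(-2, -1, -8)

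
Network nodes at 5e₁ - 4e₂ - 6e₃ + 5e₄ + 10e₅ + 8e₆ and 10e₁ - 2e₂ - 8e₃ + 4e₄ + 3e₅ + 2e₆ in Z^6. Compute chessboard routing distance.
7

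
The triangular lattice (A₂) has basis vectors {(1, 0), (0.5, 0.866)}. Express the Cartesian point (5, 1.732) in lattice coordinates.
4b₁ + 2b₂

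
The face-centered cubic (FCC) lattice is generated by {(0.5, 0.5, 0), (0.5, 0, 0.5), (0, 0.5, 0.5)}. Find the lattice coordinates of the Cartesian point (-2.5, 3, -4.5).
5b₁ - 10b₂ + b₃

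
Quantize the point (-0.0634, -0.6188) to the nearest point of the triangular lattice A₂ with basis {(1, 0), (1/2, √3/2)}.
(-0.5, -0.866)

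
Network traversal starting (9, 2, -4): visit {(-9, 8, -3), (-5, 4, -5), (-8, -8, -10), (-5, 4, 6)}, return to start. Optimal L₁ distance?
102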